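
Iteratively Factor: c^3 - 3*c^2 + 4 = (c + 1)*(c^2 - 4*c + 4) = (c - 2)*(c + 1)*(c - 2)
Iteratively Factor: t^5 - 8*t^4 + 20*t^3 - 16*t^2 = (t - 2)*(t^4 - 6*t^3 + 8*t^2) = t*(t - 2)*(t^3 - 6*t^2 + 8*t) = t*(t - 4)*(t - 2)*(t^2 - 2*t) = t*(t - 4)*(t - 2)^2*(t)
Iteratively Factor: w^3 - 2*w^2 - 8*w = (w + 2)*(w^2 - 4*w) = w*(w + 2)*(w - 4)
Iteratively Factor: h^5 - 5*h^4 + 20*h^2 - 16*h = (h)*(h^4 - 5*h^3 + 20*h - 16) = h*(h + 2)*(h^3 - 7*h^2 + 14*h - 8) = h*(h - 2)*(h + 2)*(h^2 - 5*h + 4) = h*(h - 2)*(h - 1)*(h + 2)*(h - 4)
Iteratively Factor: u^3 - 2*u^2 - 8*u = (u)*(u^2 - 2*u - 8) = u*(u + 2)*(u - 4)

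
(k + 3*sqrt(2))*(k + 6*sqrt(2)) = k^2 + 9*sqrt(2)*k + 36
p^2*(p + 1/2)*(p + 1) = p^4 + 3*p^3/2 + p^2/2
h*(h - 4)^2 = h^3 - 8*h^2 + 16*h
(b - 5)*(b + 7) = b^2 + 2*b - 35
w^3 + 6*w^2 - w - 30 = (w - 2)*(w + 3)*(w + 5)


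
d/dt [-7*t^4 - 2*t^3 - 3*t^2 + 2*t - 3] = -28*t^3 - 6*t^2 - 6*t + 2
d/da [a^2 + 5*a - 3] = 2*a + 5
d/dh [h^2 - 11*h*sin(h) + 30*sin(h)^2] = -11*h*cos(h) + 2*h - 11*sin(h) + 30*sin(2*h)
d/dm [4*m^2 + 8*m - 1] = 8*m + 8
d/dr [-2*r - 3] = -2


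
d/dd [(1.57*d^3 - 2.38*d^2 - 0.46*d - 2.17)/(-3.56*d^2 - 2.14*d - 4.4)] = (-5.5892*d^4 - 6.7196*d^3 - 17.2684*d^2 + 5.4936*d - 2.6198)/(12.6736*d^4 + 15.2368*d^3 + 35.9076*d^2 + 18.832*d + 19.36)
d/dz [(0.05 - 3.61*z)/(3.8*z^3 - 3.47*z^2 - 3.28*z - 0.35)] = (27.436*z^3 - 13.0967*z^2 + 0.347*z + 1.4275)/(14.44*z^6 - 26.372*z^5 - 12.8871*z^4 + 20.1032*z^3 + 13.1874*z^2 + 2.296*z + 0.1225)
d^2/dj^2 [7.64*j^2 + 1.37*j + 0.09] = 15.2800000000000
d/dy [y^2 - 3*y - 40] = 2*y - 3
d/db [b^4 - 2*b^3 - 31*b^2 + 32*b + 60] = 4*b^3 - 6*b^2 - 62*b + 32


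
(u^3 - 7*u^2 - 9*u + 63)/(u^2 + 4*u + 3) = (u^2 - 10*u + 21)/(u + 1)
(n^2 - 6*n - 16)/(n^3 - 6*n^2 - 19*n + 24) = (n + 2)/(n^2 + 2*n - 3)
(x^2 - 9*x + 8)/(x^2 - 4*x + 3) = (x - 8)/(x - 3)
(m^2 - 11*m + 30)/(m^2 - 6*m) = (m - 5)/m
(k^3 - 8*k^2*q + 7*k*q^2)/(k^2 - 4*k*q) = (k^2 - 8*k*q + 7*q^2)/(k - 4*q)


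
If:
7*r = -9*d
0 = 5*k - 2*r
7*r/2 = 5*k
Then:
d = 0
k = 0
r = 0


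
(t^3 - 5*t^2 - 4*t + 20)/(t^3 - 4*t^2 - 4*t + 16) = (t - 5)/(t - 4)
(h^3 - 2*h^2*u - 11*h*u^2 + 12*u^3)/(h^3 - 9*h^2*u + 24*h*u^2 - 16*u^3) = (-h - 3*u)/(-h + 4*u)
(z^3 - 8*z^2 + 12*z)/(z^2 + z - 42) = z*(z - 2)/(z + 7)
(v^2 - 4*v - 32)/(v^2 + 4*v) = (v - 8)/v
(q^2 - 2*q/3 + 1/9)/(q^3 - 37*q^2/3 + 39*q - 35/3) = (q - 1/3)/(q^2 - 12*q + 35)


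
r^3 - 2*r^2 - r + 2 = (r - 2)*(r - 1)*(r + 1)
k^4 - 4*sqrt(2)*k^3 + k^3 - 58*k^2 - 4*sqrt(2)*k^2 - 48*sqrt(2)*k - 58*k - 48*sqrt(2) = (k + 1)*(k - 8*sqrt(2))*(k + sqrt(2))*(k + 3*sqrt(2))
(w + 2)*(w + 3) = w^2 + 5*w + 6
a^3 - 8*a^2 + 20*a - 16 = (a - 4)*(a - 2)^2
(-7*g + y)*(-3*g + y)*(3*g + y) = 63*g^3 - 9*g^2*y - 7*g*y^2 + y^3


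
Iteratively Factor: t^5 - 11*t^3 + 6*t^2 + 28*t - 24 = (t - 2)*(t^4 + 2*t^3 - 7*t^2 - 8*t + 12) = (t - 2)*(t + 2)*(t^3 - 7*t + 6) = (t - 2)^2*(t + 2)*(t^2 + 2*t - 3) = (t - 2)^2*(t + 2)*(t + 3)*(t - 1)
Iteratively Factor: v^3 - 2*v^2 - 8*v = (v - 4)*(v^2 + 2*v) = v*(v - 4)*(v + 2)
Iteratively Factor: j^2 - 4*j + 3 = (j - 1)*(j - 3)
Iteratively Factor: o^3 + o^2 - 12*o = (o - 3)*(o^2 + 4*o) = (o - 3)*(o + 4)*(o)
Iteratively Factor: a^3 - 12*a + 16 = (a - 2)*(a^2 + 2*a - 8) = (a - 2)^2*(a + 4)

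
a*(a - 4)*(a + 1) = a^3 - 3*a^2 - 4*a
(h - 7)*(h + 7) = h^2 - 49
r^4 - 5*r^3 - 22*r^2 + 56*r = r*(r - 7)*(r - 2)*(r + 4)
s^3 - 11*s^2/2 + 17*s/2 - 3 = (s - 3)*(s - 2)*(s - 1/2)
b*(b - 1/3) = b^2 - b/3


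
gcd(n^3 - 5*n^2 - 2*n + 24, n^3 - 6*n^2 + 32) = n^2 - 2*n - 8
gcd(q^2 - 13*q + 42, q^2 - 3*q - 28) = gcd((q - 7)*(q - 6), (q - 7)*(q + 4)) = q - 7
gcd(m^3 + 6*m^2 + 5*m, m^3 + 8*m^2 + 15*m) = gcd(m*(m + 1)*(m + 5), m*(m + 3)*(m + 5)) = m^2 + 5*m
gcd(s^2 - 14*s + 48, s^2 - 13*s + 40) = s - 8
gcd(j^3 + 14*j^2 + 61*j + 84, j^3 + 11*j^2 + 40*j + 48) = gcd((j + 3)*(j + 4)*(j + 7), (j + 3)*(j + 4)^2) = j^2 + 7*j + 12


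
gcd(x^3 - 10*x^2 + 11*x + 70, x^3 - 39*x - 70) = x^2 - 5*x - 14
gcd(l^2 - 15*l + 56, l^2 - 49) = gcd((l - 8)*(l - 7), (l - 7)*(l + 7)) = l - 7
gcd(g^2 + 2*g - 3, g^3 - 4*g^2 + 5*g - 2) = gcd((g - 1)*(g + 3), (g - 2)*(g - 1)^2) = g - 1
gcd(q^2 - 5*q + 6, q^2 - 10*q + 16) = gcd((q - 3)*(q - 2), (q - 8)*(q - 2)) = q - 2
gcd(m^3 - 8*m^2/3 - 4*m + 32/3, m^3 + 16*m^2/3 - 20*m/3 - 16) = m - 2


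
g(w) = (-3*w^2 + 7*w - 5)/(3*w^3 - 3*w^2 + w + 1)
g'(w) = (7 - 6*w)/(3*w^3 - 3*w^2 + w + 1) + (-9*w^2 + 6*w - 1)*(-3*w^2 + 7*w - 5)/(3*w^3 - 3*w^2 + w + 1)^2 = 3*(3*w^4 - 14*w^3 + 21*w^2 - 12*w + 4)/(9*w^6 - 18*w^5 + 15*w^4 - 5*w^2 + 2*w + 1)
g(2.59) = -0.20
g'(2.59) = 0.01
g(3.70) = -0.17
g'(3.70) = 0.02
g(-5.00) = 0.25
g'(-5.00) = 0.06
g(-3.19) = 0.44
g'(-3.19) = 0.18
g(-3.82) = 0.35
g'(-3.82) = 0.12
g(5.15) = -0.14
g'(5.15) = 0.02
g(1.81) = -0.20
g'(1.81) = 0.01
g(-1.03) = 2.37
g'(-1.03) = 4.08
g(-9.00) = 0.13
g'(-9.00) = 0.02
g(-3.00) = 0.48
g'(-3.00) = 0.21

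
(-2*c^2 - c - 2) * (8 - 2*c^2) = 4*c^4 + 2*c^3 - 12*c^2 - 8*c - 16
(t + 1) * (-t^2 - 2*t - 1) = -t^3 - 3*t^2 - 3*t - 1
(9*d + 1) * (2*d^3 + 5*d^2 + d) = 18*d^4 + 47*d^3 + 14*d^2 + d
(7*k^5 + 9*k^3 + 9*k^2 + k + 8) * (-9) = -63*k^5 - 81*k^3 - 81*k^2 - 9*k - 72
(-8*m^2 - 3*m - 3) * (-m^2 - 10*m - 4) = 8*m^4 + 83*m^3 + 65*m^2 + 42*m + 12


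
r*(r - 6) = r^2 - 6*r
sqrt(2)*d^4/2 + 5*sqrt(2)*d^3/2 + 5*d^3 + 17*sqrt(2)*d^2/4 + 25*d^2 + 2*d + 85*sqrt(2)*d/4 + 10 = (d + 5)*(d + sqrt(2)/2)*(d + 4*sqrt(2))*(sqrt(2)*d/2 + 1/2)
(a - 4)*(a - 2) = a^2 - 6*a + 8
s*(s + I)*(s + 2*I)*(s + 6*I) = s^4 + 9*I*s^3 - 20*s^2 - 12*I*s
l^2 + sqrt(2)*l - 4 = (l - sqrt(2))*(l + 2*sqrt(2))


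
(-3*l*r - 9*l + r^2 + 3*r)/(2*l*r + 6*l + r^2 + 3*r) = (-3*l + r)/(2*l + r)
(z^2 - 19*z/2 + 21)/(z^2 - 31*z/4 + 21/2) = 2*(2*z - 7)/(4*z - 7)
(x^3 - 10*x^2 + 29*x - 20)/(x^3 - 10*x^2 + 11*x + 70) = (x^2 - 5*x + 4)/(x^2 - 5*x - 14)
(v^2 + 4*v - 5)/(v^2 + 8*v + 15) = (v - 1)/(v + 3)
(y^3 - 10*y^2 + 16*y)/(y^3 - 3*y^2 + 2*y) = (y - 8)/(y - 1)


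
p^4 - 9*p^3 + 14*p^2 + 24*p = p*(p - 6)*(p - 4)*(p + 1)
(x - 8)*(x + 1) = x^2 - 7*x - 8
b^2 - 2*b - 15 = (b - 5)*(b + 3)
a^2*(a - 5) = a^3 - 5*a^2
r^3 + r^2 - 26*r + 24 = (r - 4)*(r - 1)*(r + 6)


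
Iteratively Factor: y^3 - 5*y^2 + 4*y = (y)*(y^2 - 5*y + 4) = y*(y - 1)*(y - 4)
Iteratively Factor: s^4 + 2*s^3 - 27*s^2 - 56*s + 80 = (s - 5)*(s^3 + 7*s^2 + 8*s - 16) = (s - 5)*(s - 1)*(s^2 + 8*s + 16) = (s - 5)*(s - 1)*(s + 4)*(s + 4)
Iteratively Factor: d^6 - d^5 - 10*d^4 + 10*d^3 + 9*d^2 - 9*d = (d - 1)*(d^5 - 10*d^3 + 9*d) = (d - 1)*(d + 3)*(d^4 - 3*d^3 - d^2 + 3*d) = (d - 1)*(d + 1)*(d + 3)*(d^3 - 4*d^2 + 3*d) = (d - 1)^2*(d + 1)*(d + 3)*(d^2 - 3*d) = d*(d - 1)^2*(d + 1)*(d + 3)*(d - 3)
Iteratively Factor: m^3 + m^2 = (m)*(m^2 + m) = m*(m + 1)*(m)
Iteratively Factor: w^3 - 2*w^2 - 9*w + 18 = (w - 3)*(w^2 + w - 6) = (w - 3)*(w + 3)*(w - 2)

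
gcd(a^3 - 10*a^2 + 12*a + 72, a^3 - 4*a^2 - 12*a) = a^2 - 4*a - 12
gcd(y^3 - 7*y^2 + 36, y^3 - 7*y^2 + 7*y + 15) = y - 3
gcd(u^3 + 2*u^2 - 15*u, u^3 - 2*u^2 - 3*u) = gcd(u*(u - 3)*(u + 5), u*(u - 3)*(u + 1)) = u^2 - 3*u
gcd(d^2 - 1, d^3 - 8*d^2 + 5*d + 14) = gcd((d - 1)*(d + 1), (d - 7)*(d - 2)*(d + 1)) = d + 1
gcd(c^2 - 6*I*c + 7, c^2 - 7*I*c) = c - 7*I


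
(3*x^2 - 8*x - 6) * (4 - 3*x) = -9*x^3 + 36*x^2 - 14*x - 24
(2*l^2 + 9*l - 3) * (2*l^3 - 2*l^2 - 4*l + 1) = 4*l^5 + 14*l^4 - 32*l^3 - 28*l^2 + 21*l - 3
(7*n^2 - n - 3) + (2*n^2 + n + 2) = 9*n^2 - 1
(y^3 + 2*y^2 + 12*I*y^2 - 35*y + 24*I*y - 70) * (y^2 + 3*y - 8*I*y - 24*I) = y^5 + 5*y^4 + 4*I*y^4 + 67*y^3 + 20*I*y^3 + 305*y^2 + 304*I*y^2 + 366*y + 1400*I*y + 1680*I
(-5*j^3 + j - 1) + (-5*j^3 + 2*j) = -10*j^3 + 3*j - 1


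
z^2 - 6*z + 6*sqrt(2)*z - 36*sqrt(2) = (z - 6)*(z + 6*sqrt(2))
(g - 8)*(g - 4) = g^2 - 12*g + 32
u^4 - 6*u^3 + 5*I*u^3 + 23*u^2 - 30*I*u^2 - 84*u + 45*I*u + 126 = (u - 3)^2*(u - 2*I)*(u + 7*I)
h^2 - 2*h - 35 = (h - 7)*(h + 5)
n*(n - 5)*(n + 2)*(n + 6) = n^4 + 3*n^3 - 28*n^2 - 60*n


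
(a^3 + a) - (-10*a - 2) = a^3 + 11*a + 2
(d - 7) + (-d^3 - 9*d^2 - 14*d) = -d^3 - 9*d^2 - 13*d - 7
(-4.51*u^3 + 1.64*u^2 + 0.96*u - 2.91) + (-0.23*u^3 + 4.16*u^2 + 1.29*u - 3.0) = -4.74*u^3 + 5.8*u^2 + 2.25*u - 5.91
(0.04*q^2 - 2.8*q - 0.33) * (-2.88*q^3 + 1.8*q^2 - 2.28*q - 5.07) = -0.1152*q^5 + 8.136*q^4 - 4.1808*q^3 + 5.5872*q^2 + 14.9484*q + 1.6731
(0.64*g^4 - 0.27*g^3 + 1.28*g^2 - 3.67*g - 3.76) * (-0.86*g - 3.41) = -0.5504*g^5 - 1.9502*g^4 - 0.1801*g^3 - 1.2086*g^2 + 15.7483*g + 12.8216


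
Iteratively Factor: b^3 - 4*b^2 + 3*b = (b - 3)*(b^2 - b) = b*(b - 3)*(b - 1)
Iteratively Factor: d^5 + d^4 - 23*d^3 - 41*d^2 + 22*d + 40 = (d + 2)*(d^4 - d^3 - 21*d^2 + d + 20) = (d - 5)*(d + 2)*(d^3 + 4*d^2 - d - 4) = (d - 5)*(d + 1)*(d + 2)*(d^2 + 3*d - 4) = (d - 5)*(d + 1)*(d + 2)*(d + 4)*(d - 1)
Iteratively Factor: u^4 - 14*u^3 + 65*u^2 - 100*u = (u - 5)*(u^3 - 9*u^2 + 20*u) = (u - 5)^2*(u^2 - 4*u) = (u - 5)^2*(u - 4)*(u)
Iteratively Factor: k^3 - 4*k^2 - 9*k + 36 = (k - 3)*(k^2 - k - 12) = (k - 4)*(k - 3)*(k + 3)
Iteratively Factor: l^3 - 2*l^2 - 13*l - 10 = (l - 5)*(l^2 + 3*l + 2) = (l - 5)*(l + 2)*(l + 1)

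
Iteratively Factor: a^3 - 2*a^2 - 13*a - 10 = (a - 5)*(a^2 + 3*a + 2) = (a - 5)*(a + 1)*(a + 2)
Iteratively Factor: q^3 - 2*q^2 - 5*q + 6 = (q + 2)*(q^2 - 4*q + 3) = (q - 1)*(q + 2)*(q - 3)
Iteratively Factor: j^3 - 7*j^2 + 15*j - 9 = (j - 3)*(j^2 - 4*j + 3) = (j - 3)*(j - 1)*(j - 3)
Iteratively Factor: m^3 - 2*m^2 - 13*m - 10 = (m + 2)*(m^2 - 4*m - 5) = (m + 1)*(m + 2)*(m - 5)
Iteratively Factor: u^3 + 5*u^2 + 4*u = (u)*(u^2 + 5*u + 4) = u*(u + 4)*(u + 1)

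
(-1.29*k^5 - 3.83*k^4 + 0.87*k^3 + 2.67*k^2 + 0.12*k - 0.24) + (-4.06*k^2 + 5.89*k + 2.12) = -1.29*k^5 - 3.83*k^4 + 0.87*k^3 - 1.39*k^2 + 6.01*k + 1.88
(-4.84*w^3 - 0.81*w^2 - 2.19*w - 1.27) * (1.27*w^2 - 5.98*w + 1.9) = -6.1468*w^5 + 27.9145*w^4 - 7.1335*w^3 + 9.9443*w^2 + 3.4336*w - 2.413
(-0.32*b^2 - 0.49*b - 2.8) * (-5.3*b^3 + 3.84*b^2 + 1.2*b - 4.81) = 1.696*b^5 + 1.3682*b^4 + 12.5744*b^3 - 9.8008*b^2 - 1.0031*b + 13.468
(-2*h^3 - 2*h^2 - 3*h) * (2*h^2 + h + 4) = -4*h^5 - 6*h^4 - 16*h^3 - 11*h^2 - 12*h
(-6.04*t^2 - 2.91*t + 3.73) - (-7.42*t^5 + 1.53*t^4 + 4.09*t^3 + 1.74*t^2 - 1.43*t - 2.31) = 7.42*t^5 - 1.53*t^4 - 4.09*t^3 - 7.78*t^2 - 1.48*t + 6.04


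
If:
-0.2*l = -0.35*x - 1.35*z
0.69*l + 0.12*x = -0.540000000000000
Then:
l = 0.610169491525424*z - 0.711864406779661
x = -3.50847457627119*z - 0.406779661016949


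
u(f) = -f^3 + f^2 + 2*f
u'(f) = -3*f^2 + 2*f + 2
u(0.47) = 1.06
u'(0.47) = 2.28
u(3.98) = -39.24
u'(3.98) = -37.56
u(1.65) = 1.53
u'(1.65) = -2.87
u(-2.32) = 13.23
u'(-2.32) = -18.79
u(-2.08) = 9.17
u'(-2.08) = -15.14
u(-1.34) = 1.52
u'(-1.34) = -6.07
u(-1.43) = 2.11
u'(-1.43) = -6.99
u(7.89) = -413.14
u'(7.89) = -168.98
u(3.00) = -12.00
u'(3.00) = -19.00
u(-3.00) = 30.00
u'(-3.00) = -31.00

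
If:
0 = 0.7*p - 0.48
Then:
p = 0.69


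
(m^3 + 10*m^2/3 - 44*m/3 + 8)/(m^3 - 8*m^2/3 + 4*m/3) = (m + 6)/m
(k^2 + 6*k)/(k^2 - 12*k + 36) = k*(k + 6)/(k^2 - 12*k + 36)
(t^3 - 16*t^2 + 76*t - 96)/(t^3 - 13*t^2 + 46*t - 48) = (t - 6)/(t - 3)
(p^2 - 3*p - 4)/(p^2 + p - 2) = (p^2 - 3*p - 4)/(p^2 + p - 2)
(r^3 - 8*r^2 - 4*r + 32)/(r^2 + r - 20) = (r^3 - 8*r^2 - 4*r + 32)/(r^2 + r - 20)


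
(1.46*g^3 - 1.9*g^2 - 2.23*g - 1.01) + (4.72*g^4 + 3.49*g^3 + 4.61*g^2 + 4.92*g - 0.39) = 4.72*g^4 + 4.95*g^3 + 2.71*g^2 + 2.69*g - 1.4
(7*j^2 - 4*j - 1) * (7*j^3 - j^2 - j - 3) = 49*j^5 - 35*j^4 - 10*j^3 - 16*j^2 + 13*j + 3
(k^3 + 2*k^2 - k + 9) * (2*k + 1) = 2*k^4 + 5*k^3 + 17*k + 9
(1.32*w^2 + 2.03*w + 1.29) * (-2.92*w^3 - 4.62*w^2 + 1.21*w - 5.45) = -3.8544*w^5 - 12.026*w^4 - 11.5482*w^3 - 10.6975*w^2 - 9.5026*w - 7.0305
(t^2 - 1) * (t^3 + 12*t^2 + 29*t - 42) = t^5 + 12*t^4 + 28*t^3 - 54*t^2 - 29*t + 42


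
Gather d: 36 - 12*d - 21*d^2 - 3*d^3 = -3*d^3 - 21*d^2 - 12*d + 36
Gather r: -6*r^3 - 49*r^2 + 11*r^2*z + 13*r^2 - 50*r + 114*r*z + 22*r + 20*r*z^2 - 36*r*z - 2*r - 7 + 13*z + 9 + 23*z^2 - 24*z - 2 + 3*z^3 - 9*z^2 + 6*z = -6*r^3 + r^2*(11*z - 36) + r*(20*z^2 + 78*z - 30) + 3*z^3 + 14*z^2 - 5*z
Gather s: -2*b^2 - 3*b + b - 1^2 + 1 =-2*b^2 - 2*b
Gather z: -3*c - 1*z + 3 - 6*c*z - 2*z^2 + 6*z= -3*c - 2*z^2 + z*(5 - 6*c) + 3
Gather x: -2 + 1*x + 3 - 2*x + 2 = 3 - x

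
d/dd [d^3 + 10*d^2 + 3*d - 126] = 3*d^2 + 20*d + 3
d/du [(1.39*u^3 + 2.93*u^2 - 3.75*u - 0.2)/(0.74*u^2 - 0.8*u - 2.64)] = (1.0286*u^4 - 2.224*u^3 - 10.5778*u^2 - 15.1744*u + 9.74)/(0.5476*u^4 - 1.184*u^3 - 3.2672*u^2 + 4.224*u + 6.9696)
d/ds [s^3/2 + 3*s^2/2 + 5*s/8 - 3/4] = 3*s^2/2 + 3*s + 5/8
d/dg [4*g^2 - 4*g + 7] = 8*g - 4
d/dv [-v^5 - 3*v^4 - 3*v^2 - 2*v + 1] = -5*v^4 - 12*v^3 - 6*v - 2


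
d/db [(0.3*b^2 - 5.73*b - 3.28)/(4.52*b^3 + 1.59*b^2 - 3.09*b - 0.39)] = (-1.356*b^4 + 51.7992*b^3 + 52.6605*b^2 + 10.1964*b - 7.9005)/(20.4304*b^6 + 14.3736*b^5 - 25.4055*b^4 - 13.3518*b^3 + 8.3079*b^2 + 2.4102*b + 0.1521)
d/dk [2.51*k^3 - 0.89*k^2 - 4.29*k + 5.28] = 7.53*k^2 - 1.78*k - 4.29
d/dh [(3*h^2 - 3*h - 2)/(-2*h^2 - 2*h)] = (-3*h^2 - 2*h - 1)/(h^2*(h^2 + 2*h + 1))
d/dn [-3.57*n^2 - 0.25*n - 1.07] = -7.14*n - 0.25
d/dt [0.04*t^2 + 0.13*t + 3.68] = 0.08*t + 0.13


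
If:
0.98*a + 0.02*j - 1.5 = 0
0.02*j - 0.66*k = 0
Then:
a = 1.53061224489796 - 0.673469387755102*k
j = 33.0*k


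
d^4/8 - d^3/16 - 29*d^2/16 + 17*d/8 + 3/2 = (d/4 + 1)*(d/2 + 1/4)*(d - 3)*(d - 2)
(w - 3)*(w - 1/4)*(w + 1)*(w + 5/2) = w^4 + w^3/4 - 65*w^2/8 - 11*w/2 + 15/8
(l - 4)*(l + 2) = l^2 - 2*l - 8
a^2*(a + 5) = a^3 + 5*a^2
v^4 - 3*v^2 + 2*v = v*(v - 1)^2*(v + 2)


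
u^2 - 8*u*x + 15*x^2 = (u - 5*x)*(u - 3*x)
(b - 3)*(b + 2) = b^2 - b - 6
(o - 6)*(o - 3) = o^2 - 9*o + 18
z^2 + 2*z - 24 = (z - 4)*(z + 6)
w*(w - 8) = w^2 - 8*w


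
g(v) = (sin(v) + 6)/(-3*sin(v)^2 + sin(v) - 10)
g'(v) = (6*sin(v)*cos(v) - cos(v))*(sin(v) + 6)/(-3*sin(v)^2 + sin(v) - 10)^2 + cos(v)/(-3*sin(v)^2 + sin(v) - 10) = (3*sin(v)^2 + 36*sin(v) - 16)*cos(v)/(3*sin(v)^2 - sin(v) + 10)^2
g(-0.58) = -0.48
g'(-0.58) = -0.22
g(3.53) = -0.52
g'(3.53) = 0.23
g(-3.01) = -0.58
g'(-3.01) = 0.20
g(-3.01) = -0.58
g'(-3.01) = 0.20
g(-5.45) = -0.62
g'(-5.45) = 0.07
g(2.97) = -0.62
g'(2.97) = 0.10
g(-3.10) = -0.59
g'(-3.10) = 0.17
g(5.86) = -0.51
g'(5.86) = -0.23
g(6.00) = -0.54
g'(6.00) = -0.22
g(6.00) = -0.54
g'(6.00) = -0.22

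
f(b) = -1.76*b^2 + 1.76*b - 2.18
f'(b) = 1.76 - 3.52*b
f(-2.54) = -18.01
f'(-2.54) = 10.70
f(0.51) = -1.74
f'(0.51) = -0.04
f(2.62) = -9.65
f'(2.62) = -7.46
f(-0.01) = -2.20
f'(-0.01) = 1.80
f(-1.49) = -8.71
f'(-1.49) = 7.00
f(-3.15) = -25.19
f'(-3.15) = 12.85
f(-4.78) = -50.81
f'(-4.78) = 18.59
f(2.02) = -5.81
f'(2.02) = -5.35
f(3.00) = -12.74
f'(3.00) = -8.80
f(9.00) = -128.90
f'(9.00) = -29.92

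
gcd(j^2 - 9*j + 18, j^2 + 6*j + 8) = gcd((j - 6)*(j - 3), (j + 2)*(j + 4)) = 1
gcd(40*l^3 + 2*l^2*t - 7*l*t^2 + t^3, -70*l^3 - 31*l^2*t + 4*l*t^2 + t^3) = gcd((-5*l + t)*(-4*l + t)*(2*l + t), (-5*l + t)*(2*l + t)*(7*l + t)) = -10*l^2 - 3*l*t + t^2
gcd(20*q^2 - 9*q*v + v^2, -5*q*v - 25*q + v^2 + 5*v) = 5*q - v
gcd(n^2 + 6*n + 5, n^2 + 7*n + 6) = n + 1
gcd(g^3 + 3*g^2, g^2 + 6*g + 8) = 1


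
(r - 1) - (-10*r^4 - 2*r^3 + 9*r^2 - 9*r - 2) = 10*r^4 + 2*r^3 - 9*r^2 + 10*r + 1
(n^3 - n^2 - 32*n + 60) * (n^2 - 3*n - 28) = n^5 - 4*n^4 - 57*n^3 + 184*n^2 + 716*n - 1680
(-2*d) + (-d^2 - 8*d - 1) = -d^2 - 10*d - 1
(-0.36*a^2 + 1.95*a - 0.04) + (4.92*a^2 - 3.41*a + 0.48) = 4.56*a^2 - 1.46*a + 0.44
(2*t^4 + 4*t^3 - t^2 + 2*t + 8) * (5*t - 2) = 10*t^5 + 16*t^4 - 13*t^3 + 12*t^2 + 36*t - 16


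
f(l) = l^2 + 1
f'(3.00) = 6.00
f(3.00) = 10.00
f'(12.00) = 24.00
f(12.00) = 145.00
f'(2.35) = 4.70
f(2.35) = 6.52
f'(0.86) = 1.72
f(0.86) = 1.74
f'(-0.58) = -1.16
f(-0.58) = 1.34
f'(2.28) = 4.56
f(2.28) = 6.20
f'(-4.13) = -8.26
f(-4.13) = 18.06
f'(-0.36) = -0.72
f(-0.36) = 1.13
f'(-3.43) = -6.86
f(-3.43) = 12.76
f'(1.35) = 2.70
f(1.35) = 2.82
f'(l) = 2*l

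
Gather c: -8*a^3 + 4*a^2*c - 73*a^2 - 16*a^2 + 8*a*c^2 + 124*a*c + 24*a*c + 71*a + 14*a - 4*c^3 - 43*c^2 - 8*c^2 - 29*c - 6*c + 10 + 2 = -8*a^3 - 89*a^2 + 85*a - 4*c^3 + c^2*(8*a - 51) + c*(4*a^2 + 148*a - 35) + 12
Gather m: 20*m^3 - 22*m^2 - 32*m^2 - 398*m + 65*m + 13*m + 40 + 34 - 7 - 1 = 20*m^3 - 54*m^2 - 320*m + 66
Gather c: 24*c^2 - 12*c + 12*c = 24*c^2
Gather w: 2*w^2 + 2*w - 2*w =2*w^2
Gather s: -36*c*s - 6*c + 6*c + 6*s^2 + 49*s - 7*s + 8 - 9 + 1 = 6*s^2 + s*(42 - 36*c)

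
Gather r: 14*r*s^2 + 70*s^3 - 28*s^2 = 14*r*s^2 + 70*s^3 - 28*s^2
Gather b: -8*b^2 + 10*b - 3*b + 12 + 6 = -8*b^2 + 7*b + 18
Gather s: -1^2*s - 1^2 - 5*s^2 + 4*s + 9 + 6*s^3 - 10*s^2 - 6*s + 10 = 6*s^3 - 15*s^2 - 3*s + 18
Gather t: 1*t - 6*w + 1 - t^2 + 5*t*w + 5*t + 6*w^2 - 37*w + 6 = -t^2 + t*(5*w + 6) + 6*w^2 - 43*w + 7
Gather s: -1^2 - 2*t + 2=1 - 2*t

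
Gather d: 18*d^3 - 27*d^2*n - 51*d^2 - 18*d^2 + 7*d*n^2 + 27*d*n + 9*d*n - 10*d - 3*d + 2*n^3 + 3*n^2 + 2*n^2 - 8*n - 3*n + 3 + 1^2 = 18*d^3 + d^2*(-27*n - 69) + d*(7*n^2 + 36*n - 13) + 2*n^3 + 5*n^2 - 11*n + 4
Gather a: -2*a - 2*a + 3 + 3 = 6 - 4*a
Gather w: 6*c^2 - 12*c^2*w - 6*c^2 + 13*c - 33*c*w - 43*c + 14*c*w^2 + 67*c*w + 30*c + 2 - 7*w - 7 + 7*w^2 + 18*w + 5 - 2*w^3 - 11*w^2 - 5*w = -2*w^3 + w^2*(14*c - 4) + w*(-12*c^2 + 34*c + 6)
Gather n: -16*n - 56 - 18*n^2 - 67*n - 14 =-18*n^2 - 83*n - 70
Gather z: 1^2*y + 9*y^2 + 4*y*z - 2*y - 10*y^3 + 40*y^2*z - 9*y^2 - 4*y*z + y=-10*y^3 + 40*y^2*z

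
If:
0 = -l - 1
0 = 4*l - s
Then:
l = -1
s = -4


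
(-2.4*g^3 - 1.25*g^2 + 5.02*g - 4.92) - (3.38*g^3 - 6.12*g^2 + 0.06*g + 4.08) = -5.78*g^3 + 4.87*g^2 + 4.96*g - 9.0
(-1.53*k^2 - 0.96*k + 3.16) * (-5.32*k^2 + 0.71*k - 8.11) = 8.1396*k^4 + 4.0209*k^3 - 5.0845*k^2 + 10.0292*k - 25.6276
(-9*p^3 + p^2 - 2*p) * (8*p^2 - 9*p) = -72*p^5 + 89*p^4 - 25*p^3 + 18*p^2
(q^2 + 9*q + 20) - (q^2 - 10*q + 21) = 19*q - 1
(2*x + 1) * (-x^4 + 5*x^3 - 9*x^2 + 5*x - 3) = -2*x^5 + 9*x^4 - 13*x^3 + x^2 - x - 3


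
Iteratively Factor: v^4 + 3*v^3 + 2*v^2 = (v + 1)*(v^3 + 2*v^2) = v*(v + 1)*(v^2 + 2*v) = v*(v + 1)*(v + 2)*(v)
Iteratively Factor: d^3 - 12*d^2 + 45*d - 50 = (d - 5)*(d^2 - 7*d + 10) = (d - 5)^2*(d - 2)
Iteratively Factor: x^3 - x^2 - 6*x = (x - 3)*(x^2 + 2*x) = x*(x - 3)*(x + 2)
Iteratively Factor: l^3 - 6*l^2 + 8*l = (l)*(l^2 - 6*l + 8) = l*(l - 4)*(l - 2)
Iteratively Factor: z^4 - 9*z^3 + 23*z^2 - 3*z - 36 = (z - 3)*(z^3 - 6*z^2 + 5*z + 12) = (z - 3)*(z + 1)*(z^2 - 7*z + 12) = (z - 4)*(z - 3)*(z + 1)*(z - 3)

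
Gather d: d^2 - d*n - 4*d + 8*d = d^2 + d*(4 - n)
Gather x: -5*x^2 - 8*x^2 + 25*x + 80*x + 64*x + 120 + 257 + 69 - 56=-13*x^2 + 169*x + 390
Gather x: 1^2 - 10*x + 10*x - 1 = 0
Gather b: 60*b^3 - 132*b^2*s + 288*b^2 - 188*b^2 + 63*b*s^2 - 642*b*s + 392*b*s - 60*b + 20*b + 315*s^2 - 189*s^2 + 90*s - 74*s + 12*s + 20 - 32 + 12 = 60*b^3 + b^2*(100 - 132*s) + b*(63*s^2 - 250*s - 40) + 126*s^2 + 28*s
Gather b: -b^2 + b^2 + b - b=0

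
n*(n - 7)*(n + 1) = n^3 - 6*n^2 - 7*n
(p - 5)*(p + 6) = p^2 + p - 30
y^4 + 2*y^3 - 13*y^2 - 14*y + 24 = (y - 3)*(y - 1)*(y + 2)*(y + 4)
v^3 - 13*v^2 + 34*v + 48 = (v - 8)*(v - 6)*(v + 1)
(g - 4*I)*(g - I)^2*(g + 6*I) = g^4 + 27*g^2 - 50*I*g - 24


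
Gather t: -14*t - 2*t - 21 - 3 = -16*t - 24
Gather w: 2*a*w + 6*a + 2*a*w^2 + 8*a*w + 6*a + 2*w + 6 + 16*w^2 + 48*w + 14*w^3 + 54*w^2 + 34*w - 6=12*a + 14*w^3 + w^2*(2*a + 70) + w*(10*a + 84)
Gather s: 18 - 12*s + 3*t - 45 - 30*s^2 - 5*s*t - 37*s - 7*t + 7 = -30*s^2 + s*(-5*t - 49) - 4*t - 20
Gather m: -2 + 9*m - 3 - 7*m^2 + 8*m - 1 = -7*m^2 + 17*m - 6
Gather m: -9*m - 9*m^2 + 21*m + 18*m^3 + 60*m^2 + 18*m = 18*m^3 + 51*m^2 + 30*m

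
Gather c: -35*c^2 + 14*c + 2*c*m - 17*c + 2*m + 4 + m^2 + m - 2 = -35*c^2 + c*(2*m - 3) + m^2 + 3*m + 2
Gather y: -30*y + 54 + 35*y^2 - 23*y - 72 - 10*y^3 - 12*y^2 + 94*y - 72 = -10*y^3 + 23*y^2 + 41*y - 90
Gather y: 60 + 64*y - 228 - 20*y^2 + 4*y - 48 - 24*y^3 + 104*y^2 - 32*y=-24*y^3 + 84*y^2 + 36*y - 216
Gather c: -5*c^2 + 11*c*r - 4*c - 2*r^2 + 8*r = -5*c^2 + c*(11*r - 4) - 2*r^2 + 8*r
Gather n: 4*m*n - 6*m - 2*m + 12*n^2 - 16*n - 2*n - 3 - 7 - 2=-8*m + 12*n^2 + n*(4*m - 18) - 12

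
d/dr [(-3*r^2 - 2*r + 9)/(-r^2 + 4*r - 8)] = 2*(-7*r^2 + 33*r - 10)/(r^4 - 8*r^3 + 32*r^2 - 64*r + 64)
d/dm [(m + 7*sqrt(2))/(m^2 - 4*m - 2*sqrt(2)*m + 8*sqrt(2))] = (m^2 - 4*m - 2*sqrt(2)*m + 2*(m + 7*sqrt(2))*(-m + sqrt(2) + 2) + 8*sqrt(2))/(m^2 - 4*m - 2*sqrt(2)*m + 8*sqrt(2))^2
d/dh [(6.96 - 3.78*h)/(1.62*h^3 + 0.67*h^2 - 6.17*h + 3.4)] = (12.2472*h^3 - 31.293*h^2 - 9.3264*h + 30.0912)/(2.6244*h^6 + 2.1708*h^5 - 19.5419*h^4 + 2.7482*h^3 + 42.6249*h^2 - 41.956*h + 11.56)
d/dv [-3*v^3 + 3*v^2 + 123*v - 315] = -9*v^2 + 6*v + 123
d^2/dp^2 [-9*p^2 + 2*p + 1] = -18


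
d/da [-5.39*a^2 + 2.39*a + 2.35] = 2.39 - 10.78*a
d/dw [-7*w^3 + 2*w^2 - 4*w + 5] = -21*w^2 + 4*w - 4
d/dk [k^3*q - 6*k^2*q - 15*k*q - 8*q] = 3*q*(k^2 - 4*k - 5)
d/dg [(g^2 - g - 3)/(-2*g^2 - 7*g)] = 3*(-3*g^2 - 4*g - 7)/(g^2*(4*g^2 + 28*g + 49))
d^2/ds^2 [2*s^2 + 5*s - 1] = 4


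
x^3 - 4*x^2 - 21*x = x*(x - 7)*(x + 3)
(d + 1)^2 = d^2 + 2*d + 1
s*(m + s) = m*s + s^2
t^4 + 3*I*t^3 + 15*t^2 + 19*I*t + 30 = (t - 3*I)*(t - I)*(t + 2*I)*(t + 5*I)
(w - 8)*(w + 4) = w^2 - 4*w - 32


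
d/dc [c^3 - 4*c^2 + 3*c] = 3*c^2 - 8*c + 3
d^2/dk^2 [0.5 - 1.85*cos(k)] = 1.85*cos(k)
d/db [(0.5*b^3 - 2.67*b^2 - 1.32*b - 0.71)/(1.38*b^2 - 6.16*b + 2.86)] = (0.69*b^4 - 6.16*b^3 + 22.5588*b^2 - 13.3128*b - 8.1488)/(1.9044*b^4 - 17.0016*b^3 + 45.8392*b^2 - 35.2352*b + 8.1796)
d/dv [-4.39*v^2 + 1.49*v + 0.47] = 1.49 - 8.78*v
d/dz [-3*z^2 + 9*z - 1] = 9 - 6*z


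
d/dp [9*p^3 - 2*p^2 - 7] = p*(27*p - 4)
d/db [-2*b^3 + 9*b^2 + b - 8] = -6*b^2 + 18*b + 1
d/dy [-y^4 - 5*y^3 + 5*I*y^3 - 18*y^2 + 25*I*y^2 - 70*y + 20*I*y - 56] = -4*y^3 + y^2*(-15 + 15*I) + y*(-36 + 50*I) - 70 + 20*I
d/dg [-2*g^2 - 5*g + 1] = -4*g - 5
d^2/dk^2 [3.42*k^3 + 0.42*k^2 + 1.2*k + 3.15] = 20.52*k + 0.84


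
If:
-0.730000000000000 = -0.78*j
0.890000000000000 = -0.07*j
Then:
No Solution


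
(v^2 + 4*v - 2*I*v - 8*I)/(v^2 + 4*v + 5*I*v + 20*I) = (v - 2*I)/(v + 5*I)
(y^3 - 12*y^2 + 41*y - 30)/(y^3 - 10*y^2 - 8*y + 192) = (y^2 - 6*y + 5)/(y^2 - 4*y - 32)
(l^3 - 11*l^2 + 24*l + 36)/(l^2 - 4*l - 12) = (l^2 - 5*l - 6)/(l + 2)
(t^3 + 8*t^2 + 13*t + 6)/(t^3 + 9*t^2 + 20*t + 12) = (t + 1)/(t + 2)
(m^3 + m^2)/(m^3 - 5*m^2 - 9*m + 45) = m^2*(m + 1)/(m^3 - 5*m^2 - 9*m + 45)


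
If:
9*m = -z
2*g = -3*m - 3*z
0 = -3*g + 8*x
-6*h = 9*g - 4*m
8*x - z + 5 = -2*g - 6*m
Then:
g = -4/5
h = 52/45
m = -1/15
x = -3/10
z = 3/5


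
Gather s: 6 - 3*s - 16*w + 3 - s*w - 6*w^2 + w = s*(-w - 3) - 6*w^2 - 15*w + 9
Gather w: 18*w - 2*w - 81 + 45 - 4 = 16*w - 40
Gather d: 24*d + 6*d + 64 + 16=30*d + 80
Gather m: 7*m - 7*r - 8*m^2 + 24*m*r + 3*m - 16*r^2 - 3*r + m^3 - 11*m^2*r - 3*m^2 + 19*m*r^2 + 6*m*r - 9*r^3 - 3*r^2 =m^3 + m^2*(-11*r - 11) + m*(19*r^2 + 30*r + 10) - 9*r^3 - 19*r^2 - 10*r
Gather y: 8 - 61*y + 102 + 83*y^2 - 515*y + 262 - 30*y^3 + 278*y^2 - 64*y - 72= -30*y^3 + 361*y^2 - 640*y + 300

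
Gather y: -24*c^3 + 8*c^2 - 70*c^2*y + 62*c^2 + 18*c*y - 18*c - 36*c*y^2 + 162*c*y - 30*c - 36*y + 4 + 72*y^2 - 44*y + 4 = -24*c^3 + 70*c^2 - 48*c + y^2*(72 - 36*c) + y*(-70*c^2 + 180*c - 80) + 8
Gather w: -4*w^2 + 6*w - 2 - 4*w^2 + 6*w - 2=-8*w^2 + 12*w - 4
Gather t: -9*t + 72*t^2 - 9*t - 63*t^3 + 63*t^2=-63*t^3 + 135*t^2 - 18*t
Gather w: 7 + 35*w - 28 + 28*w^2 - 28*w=28*w^2 + 7*w - 21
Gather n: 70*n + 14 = 70*n + 14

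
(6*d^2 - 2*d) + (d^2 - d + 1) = 7*d^2 - 3*d + 1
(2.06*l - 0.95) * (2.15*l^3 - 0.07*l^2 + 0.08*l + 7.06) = 4.429*l^4 - 2.1867*l^3 + 0.2313*l^2 + 14.4676*l - 6.707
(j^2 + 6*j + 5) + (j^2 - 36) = 2*j^2 + 6*j - 31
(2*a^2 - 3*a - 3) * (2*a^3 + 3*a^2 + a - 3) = 4*a^5 - 13*a^3 - 18*a^2 + 6*a + 9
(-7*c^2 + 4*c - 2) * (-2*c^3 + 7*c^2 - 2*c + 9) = 14*c^5 - 57*c^4 + 46*c^3 - 85*c^2 + 40*c - 18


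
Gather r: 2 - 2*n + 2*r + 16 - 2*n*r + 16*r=-2*n + r*(18 - 2*n) + 18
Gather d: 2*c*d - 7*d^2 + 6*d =-7*d^2 + d*(2*c + 6)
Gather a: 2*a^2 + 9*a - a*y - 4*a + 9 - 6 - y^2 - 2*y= 2*a^2 + a*(5 - y) - y^2 - 2*y + 3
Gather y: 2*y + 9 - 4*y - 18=-2*y - 9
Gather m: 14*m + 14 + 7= 14*m + 21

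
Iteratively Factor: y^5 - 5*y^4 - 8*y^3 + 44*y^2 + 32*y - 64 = (y + 2)*(y^4 - 7*y^3 + 6*y^2 + 32*y - 32) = (y + 2)^2*(y^3 - 9*y^2 + 24*y - 16) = (y - 4)*(y + 2)^2*(y^2 - 5*y + 4) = (y - 4)^2*(y + 2)^2*(y - 1)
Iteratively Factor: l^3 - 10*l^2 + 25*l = (l - 5)*(l^2 - 5*l) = (l - 5)^2*(l)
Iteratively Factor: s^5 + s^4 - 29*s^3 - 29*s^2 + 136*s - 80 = (s + 4)*(s^4 - 3*s^3 - 17*s^2 + 39*s - 20) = (s + 4)^2*(s^3 - 7*s^2 + 11*s - 5) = (s - 1)*(s + 4)^2*(s^2 - 6*s + 5) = (s - 5)*(s - 1)*(s + 4)^2*(s - 1)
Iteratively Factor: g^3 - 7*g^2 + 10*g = (g)*(g^2 - 7*g + 10) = g*(g - 5)*(g - 2)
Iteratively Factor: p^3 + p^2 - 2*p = (p + 2)*(p^2 - p) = (p - 1)*(p + 2)*(p)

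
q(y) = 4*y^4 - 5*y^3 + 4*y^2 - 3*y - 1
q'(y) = 16*y^3 - 15*y^2 + 8*y - 3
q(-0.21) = -0.14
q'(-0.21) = -5.49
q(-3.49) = 864.15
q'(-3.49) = -893.76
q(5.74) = 3510.15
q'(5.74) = 2574.61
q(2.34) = 69.75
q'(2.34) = 138.59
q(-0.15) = -0.44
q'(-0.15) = -4.59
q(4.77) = 1603.82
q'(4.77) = 1430.37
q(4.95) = 1877.21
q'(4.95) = 1609.66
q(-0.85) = 9.60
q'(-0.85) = -30.46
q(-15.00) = 220319.00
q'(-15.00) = -57498.00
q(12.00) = 74843.00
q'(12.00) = 25581.00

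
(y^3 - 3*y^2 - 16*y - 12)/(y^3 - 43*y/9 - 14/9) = 9*(y^2 - 5*y - 6)/(9*y^2 - 18*y - 7)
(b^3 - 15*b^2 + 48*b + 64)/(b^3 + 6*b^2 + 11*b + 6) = (b^2 - 16*b + 64)/(b^2 + 5*b + 6)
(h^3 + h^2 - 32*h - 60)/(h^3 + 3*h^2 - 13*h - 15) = (h^2 - 4*h - 12)/(h^2 - 2*h - 3)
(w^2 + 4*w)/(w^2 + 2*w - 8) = w/(w - 2)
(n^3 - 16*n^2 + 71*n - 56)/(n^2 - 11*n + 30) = (n^3 - 16*n^2 + 71*n - 56)/(n^2 - 11*n + 30)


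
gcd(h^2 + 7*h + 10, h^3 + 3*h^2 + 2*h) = h + 2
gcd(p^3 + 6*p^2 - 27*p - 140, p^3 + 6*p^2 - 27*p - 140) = p^3 + 6*p^2 - 27*p - 140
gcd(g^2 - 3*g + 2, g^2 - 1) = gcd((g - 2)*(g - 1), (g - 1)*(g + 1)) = g - 1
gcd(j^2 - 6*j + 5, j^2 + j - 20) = 1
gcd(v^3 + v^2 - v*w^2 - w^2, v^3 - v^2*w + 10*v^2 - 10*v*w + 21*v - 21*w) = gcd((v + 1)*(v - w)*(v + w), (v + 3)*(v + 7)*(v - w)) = v - w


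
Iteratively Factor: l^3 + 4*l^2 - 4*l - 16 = (l - 2)*(l^2 + 6*l + 8) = (l - 2)*(l + 4)*(l + 2)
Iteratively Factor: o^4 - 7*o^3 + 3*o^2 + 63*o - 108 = (o - 3)*(o^3 - 4*o^2 - 9*o + 36) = (o - 4)*(o - 3)*(o^2 - 9) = (o - 4)*(o - 3)^2*(o + 3)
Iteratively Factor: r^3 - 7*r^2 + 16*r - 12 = (r - 2)*(r^2 - 5*r + 6) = (r - 3)*(r - 2)*(r - 2)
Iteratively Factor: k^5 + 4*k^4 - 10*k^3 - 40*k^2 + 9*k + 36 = (k - 3)*(k^4 + 7*k^3 + 11*k^2 - 7*k - 12) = (k - 3)*(k - 1)*(k^3 + 8*k^2 + 19*k + 12) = (k - 3)*(k - 1)*(k + 3)*(k^2 + 5*k + 4) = (k - 3)*(k - 1)*(k + 1)*(k + 3)*(k + 4)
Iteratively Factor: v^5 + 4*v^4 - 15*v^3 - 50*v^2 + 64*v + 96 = (v + 1)*(v^4 + 3*v^3 - 18*v^2 - 32*v + 96) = (v - 2)*(v + 1)*(v^3 + 5*v^2 - 8*v - 48) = (v - 2)*(v + 1)*(v + 4)*(v^2 + v - 12) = (v - 3)*(v - 2)*(v + 1)*(v + 4)*(v + 4)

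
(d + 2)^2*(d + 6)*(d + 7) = d^4 + 17*d^3 + 98*d^2 + 220*d + 168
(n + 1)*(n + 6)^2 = n^3 + 13*n^2 + 48*n + 36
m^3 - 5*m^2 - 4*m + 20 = (m - 5)*(m - 2)*(m + 2)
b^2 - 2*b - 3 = (b - 3)*(b + 1)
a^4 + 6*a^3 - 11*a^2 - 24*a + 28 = (a - 2)*(a - 1)*(a + 2)*(a + 7)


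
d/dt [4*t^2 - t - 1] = 8*t - 1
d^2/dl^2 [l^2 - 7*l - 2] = 2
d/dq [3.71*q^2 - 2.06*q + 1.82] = 7.42*q - 2.06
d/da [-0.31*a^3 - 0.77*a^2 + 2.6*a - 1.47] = -0.93*a^2 - 1.54*a + 2.6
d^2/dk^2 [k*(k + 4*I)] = 2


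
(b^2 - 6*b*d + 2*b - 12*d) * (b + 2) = b^3 - 6*b^2*d + 4*b^2 - 24*b*d + 4*b - 24*d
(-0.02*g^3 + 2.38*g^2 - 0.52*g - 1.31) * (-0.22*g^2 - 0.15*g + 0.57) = 0.0044*g^5 - 0.5206*g^4 - 0.254*g^3 + 1.7228*g^2 - 0.0999*g - 0.7467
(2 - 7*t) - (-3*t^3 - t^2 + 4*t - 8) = 3*t^3 + t^2 - 11*t + 10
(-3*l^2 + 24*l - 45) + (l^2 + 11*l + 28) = -2*l^2 + 35*l - 17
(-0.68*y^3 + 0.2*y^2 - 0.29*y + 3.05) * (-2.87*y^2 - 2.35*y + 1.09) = 1.9516*y^5 + 1.024*y^4 - 0.3789*y^3 - 7.854*y^2 - 7.4836*y + 3.3245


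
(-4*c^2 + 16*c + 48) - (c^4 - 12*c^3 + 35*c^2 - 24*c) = -c^4 + 12*c^3 - 39*c^2 + 40*c + 48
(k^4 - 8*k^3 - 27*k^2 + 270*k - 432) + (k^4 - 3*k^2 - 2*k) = 2*k^4 - 8*k^3 - 30*k^2 + 268*k - 432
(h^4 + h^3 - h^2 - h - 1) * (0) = 0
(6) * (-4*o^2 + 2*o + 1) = -24*o^2 + 12*o + 6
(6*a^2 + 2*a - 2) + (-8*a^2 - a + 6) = -2*a^2 + a + 4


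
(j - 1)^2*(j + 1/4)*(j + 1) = j^4 - 3*j^3/4 - 5*j^2/4 + 3*j/4 + 1/4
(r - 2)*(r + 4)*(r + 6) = r^3 + 8*r^2 + 4*r - 48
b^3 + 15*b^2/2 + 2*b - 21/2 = (b - 1)*(b + 3/2)*(b + 7)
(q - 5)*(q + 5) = q^2 - 25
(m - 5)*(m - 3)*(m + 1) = m^3 - 7*m^2 + 7*m + 15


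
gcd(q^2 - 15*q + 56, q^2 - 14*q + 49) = q - 7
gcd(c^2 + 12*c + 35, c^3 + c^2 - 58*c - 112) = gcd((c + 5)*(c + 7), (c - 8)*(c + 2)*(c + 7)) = c + 7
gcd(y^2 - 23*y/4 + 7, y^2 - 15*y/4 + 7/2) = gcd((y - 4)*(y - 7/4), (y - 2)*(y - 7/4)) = y - 7/4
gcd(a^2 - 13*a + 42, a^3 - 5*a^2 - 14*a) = a - 7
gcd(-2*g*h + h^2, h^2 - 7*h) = h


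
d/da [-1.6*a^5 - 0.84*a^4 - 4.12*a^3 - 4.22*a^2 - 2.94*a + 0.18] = -8.0*a^4 - 3.36*a^3 - 12.36*a^2 - 8.44*a - 2.94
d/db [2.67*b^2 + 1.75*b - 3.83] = 5.34*b + 1.75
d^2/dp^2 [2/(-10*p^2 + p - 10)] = 4*(100*p^2 - 10*p - (20*p - 1)^2 + 100)/(10*p^2 - p + 10)^3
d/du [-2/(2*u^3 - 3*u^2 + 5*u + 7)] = 2*(6*u^2 - 6*u + 5)/(2*u^3 - 3*u^2 + 5*u + 7)^2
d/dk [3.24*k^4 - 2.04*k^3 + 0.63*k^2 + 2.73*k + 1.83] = 12.96*k^3 - 6.12*k^2 + 1.26*k + 2.73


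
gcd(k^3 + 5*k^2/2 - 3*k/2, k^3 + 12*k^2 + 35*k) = k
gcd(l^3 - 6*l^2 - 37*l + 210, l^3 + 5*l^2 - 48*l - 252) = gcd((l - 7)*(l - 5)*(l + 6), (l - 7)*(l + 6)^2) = l^2 - l - 42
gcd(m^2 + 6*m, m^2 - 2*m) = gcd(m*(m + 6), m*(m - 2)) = m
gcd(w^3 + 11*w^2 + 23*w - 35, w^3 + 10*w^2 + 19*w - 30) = w^2 + 4*w - 5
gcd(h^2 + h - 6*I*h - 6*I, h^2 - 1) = h + 1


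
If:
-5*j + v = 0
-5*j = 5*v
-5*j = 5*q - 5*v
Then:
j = 0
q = 0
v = 0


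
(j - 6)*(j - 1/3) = j^2 - 19*j/3 + 2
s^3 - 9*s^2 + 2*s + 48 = (s - 8)*(s - 3)*(s + 2)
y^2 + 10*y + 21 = (y + 3)*(y + 7)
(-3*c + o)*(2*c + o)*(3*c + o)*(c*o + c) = -18*c^4*o - 18*c^4 - 9*c^3*o^2 - 9*c^3*o + 2*c^2*o^3 + 2*c^2*o^2 + c*o^4 + c*o^3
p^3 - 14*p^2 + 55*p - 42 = (p - 7)*(p - 6)*(p - 1)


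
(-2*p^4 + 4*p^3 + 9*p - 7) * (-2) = 4*p^4 - 8*p^3 - 18*p + 14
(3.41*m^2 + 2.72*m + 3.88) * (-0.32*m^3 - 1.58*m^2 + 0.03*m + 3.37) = -1.0912*m^5 - 6.2582*m^4 - 5.4369*m^3 + 5.4429*m^2 + 9.2828*m + 13.0756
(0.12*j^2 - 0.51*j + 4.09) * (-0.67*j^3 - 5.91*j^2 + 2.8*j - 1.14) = -0.0804*j^5 - 0.3675*j^4 + 0.6098*j^3 - 25.7367*j^2 + 12.0334*j - 4.6626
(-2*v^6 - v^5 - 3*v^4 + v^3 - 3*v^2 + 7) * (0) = 0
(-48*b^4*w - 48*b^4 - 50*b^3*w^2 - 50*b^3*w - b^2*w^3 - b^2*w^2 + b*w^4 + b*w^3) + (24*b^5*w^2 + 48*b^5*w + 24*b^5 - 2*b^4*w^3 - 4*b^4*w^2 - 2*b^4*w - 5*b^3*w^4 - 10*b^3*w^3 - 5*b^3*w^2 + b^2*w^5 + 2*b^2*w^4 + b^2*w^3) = 24*b^5*w^2 + 48*b^5*w + 24*b^5 - 2*b^4*w^3 - 4*b^4*w^2 - 50*b^4*w - 48*b^4 - 5*b^3*w^4 - 10*b^3*w^3 - 55*b^3*w^2 - 50*b^3*w + b^2*w^5 + 2*b^2*w^4 - b^2*w^2 + b*w^4 + b*w^3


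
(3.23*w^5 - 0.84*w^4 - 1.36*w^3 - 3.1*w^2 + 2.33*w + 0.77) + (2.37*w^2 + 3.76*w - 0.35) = 3.23*w^5 - 0.84*w^4 - 1.36*w^3 - 0.73*w^2 + 6.09*w + 0.42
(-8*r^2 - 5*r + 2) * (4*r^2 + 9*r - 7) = -32*r^4 - 92*r^3 + 19*r^2 + 53*r - 14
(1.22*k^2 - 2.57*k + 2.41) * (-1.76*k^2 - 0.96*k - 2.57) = -2.1472*k^4 + 3.352*k^3 - 4.9098*k^2 + 4.2913*k - 6.1937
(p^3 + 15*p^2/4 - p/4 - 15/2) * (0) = 0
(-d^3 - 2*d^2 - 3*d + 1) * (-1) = d^3 + 2*d^2 + 3*d - 1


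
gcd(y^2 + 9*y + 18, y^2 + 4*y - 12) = y + 6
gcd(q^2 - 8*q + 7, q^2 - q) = q - 1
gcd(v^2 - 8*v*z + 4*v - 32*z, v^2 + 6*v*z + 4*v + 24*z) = v + 4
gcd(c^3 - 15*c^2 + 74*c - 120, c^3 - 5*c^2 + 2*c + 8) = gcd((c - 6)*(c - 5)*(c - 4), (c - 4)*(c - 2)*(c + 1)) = c - 4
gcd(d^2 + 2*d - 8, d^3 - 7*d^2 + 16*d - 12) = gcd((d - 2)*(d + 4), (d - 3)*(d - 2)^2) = d - 2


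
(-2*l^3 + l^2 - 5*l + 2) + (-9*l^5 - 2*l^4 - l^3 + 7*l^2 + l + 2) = -9*l^5 - 2*l^4 - 3*l^3 + 8*l^2 - 4*l + 4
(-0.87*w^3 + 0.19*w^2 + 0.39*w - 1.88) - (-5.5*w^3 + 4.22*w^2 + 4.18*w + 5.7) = 4.63*w^3 - 4.03*w^2 - 3.79*w - 7.58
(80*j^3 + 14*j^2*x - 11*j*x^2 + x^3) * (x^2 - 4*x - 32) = 80*j^3*x^2 - 320*j^3*x - 2560*j^3 + 14*j^2*x^3 - 56*j^2*x^2 - 448*j^2*x - 11*j*x^4 + 44*j*x^3 + 352*j*x^2 + x^5 - 4*x^4 - 32*x^3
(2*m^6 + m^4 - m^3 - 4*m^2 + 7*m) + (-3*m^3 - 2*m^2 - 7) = 2*m^6 + m^4 - 4*m^3 - 6*m^2 + 7*m - 7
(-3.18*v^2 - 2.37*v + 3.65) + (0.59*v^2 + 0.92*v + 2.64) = -2.59*v^2 - 1.45*v + 6.29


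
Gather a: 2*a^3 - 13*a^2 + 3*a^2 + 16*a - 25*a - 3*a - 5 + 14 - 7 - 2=2*a^3 - 10*a^2 - 12*a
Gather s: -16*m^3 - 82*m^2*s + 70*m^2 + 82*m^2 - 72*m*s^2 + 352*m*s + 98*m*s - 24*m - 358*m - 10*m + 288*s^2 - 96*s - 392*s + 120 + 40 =-16*m^3 + 152*m^2 - 392*m + s^2*(288 - 72*m) + s*(-82*m^2 + 450*m - 488) + 160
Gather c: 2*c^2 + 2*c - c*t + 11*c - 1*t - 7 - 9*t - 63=2*c^2 + c*(13 - t) - 10*t - 70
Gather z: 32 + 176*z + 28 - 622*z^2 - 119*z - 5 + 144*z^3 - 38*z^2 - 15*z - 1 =144*z^3 - 660*z^2 + 42*z + 54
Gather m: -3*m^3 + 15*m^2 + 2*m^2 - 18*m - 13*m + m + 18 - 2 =-3*m^3 + 17*m^2 - 30*m + 16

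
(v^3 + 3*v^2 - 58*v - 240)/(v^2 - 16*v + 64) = (v^2 + 11*v + 30)/(v - 8)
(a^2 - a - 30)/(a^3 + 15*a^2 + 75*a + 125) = (a - 6)/(a^2 + 10*a + 25)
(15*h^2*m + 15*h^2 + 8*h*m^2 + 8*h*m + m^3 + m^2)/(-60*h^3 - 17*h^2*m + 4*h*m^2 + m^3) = (-m - 1)/(4*h - m)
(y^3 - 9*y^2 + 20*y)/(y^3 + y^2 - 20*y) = (y - 5)/(y + 5)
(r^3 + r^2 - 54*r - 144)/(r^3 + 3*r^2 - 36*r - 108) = (r - 8)/(r - 6)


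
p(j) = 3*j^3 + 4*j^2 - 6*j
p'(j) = 9*j^2 + 8*j - 6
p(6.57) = 984.02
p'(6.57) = 435.04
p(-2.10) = 2.46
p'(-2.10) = 16.89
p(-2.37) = -3.25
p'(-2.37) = 25.59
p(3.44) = 148.82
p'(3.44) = 128.02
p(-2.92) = -23.07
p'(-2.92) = 47.38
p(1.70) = 16.10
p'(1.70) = 33.61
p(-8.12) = -1293.70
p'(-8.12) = 522.45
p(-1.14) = 7.59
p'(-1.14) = -3.42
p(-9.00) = -1809.00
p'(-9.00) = 651.00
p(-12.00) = -4536.00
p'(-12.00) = 1194.00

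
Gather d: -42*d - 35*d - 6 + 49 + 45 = 88 - 77*d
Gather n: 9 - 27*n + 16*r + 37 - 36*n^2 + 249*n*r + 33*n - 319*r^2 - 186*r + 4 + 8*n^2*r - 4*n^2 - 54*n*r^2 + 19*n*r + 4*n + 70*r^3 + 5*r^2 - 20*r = n^2*(8*r - 40) + n*(-54*r^2 + 268*r + 10) + 70*r^3 - 314*r^2 - 190*r + 50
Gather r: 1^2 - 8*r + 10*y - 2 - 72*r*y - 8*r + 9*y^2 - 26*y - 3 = r*(-72*y - 16) + 9*y^2 - 16*y - 4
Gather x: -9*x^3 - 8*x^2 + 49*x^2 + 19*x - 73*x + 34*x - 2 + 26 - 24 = -9*x^3 + 41*x^2 - 20*x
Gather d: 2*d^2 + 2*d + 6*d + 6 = 2*d^2 + 8*d + 6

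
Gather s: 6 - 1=5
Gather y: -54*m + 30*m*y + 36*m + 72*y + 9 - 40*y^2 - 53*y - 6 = -18*m - 40*y^2 + y*(30*m + 19) + 3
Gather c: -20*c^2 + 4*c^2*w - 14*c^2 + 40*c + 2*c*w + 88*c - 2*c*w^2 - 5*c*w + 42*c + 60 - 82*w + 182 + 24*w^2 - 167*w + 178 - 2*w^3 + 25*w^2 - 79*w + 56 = c^2*(4*w - 34) + c*(-2*w^2 - 3*w + 170) - 2*w^3 + 49*w^2 - 328*w + 476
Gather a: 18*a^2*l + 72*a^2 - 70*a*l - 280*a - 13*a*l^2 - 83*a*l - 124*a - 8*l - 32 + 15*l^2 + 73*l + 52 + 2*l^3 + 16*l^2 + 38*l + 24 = a^2*(18*l + 72) + a*(-13*l^2 - 153*l - 404) + 2*l^3 + 31*l^2 + 103*l + 44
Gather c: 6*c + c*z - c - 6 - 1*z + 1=c*(z + 5) - z - 5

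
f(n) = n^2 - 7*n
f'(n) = 2*n - 7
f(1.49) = -8.21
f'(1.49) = -4.02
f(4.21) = -11.75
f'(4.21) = 1.42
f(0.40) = -2.64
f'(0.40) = -6.20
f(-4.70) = 54.99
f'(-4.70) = -16.40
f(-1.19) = 9.75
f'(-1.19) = -9.38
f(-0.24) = 1.74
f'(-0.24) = -7.48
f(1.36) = -7.67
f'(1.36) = -4.28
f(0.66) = -4.18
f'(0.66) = -5.68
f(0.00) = 0.00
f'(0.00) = -7.00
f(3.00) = -12.00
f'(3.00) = -1.00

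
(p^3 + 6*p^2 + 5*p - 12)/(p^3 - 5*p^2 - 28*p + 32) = (p + 3)/(p - 8)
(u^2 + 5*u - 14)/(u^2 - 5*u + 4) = (u^2 + 5*u - 14)/(u^2 - 5*u + 4)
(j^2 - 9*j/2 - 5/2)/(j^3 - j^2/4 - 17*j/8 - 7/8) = 4*(j - 5)/(4*j^2 - 3*j - 7)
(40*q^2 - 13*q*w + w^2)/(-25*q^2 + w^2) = (-8*q + w)/(5*q + w)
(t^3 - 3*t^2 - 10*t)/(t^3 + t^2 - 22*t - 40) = t/(t + 4)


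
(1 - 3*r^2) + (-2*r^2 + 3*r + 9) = -5*r^2 + 3*r + 10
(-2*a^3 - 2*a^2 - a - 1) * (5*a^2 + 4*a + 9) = -10*a^5 - 18*a^4 - 31*a^3 - 27*a^2 - 13*a - 9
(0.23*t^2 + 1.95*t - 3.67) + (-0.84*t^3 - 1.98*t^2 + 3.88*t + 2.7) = -0.84*t^3 - 1.75*t^2 + 5.83*t - 0.97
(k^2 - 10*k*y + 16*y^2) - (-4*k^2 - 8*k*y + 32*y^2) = 5*k^2 - 2*k*y - 16*y^2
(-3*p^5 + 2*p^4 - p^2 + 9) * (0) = 0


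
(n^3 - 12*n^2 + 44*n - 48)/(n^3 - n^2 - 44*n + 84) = (n - 4)/(n + 7)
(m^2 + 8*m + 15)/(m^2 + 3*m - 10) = (m + 3)/(m - 2)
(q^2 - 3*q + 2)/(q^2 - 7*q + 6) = (q - 2)/(q - 6)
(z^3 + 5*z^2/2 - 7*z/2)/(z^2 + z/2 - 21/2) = z*(z - 1)/(z - 3)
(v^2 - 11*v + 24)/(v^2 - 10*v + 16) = (v - 3)/(v - 2)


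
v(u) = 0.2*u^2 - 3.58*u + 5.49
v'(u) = 0.4*u - 3.58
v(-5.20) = 29.51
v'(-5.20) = -5.66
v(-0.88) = 8.80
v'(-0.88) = -3.93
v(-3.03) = 18.17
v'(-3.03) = -4.79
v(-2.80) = 17.08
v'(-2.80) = -4.70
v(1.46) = 0.69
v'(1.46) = -3.00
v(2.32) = -1.74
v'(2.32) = -2.65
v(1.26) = 1.30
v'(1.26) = -3.08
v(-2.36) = 15.05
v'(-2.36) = -4.52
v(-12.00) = 77.25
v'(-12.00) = -8.38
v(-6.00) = 34.17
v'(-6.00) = -5.98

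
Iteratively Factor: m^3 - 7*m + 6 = (m + 3)*(m^2 - 3*m + 2) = (m - 2)*(m + 3)*(m - 1)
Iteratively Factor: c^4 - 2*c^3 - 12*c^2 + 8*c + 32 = (c - 2)*(c^3 - 12*c - 16) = (c - 2)*(c + 2)*(c^2 - 2*c - 8) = (c - 4)*(c - 2)*(c + 2)*(c + 2)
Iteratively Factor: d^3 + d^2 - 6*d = (d - 2)*(d^2 + 3*d) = d*(d - 2)*(d + 3)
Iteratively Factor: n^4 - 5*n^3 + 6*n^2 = (n - 3)*(n^3 - 2*n^2) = n*(n - 3)*(n^2 - 2*n) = n^2*(n - 3)*(n - 2)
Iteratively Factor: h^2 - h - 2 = (h + 1)*(h - 2)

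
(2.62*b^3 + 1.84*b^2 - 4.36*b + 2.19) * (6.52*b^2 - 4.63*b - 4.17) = 17.0824*b^5 - 0.133799999999999*b^4 - 47.8718*b^3 + 26.7928*b^2 + 8.0415*b - 9.1323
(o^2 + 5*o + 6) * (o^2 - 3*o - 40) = o^4 + 2*o^3 - 49*o^2 - 218*o - 240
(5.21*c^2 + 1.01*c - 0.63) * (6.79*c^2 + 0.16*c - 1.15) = 35.3759*c^4 + 7.6915*c^3 - 10.1076*c^2 - 1.2623*c + 0.7245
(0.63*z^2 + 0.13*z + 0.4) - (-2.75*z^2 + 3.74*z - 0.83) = 3.38*z^2 - 3.61*z + 1.23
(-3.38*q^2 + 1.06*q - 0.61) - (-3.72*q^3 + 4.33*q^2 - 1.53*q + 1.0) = 3.72*q^3 - 7.71*q^2 + 2.59*q - 1.61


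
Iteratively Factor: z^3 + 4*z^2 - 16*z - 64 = (z + 4)*(z^2 - 16) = (z - 4)*(z + 4)*(z + 4)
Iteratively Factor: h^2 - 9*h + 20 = (h - 4)*(h - 5)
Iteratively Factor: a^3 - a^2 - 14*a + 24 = (a - 3)*(a^2 + 2*a - 8) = (a - 3)*(a - 2)*(a + 4)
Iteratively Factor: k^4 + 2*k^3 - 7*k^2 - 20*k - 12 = (k + 1)*(k^3 + k^2 - 8*k - 12) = (k + 1)*(k + 2)*(k^2 - k - 6) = (k + 1)*(k + 2)^2*(k - 3)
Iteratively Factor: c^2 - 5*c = (c - 5)*(c)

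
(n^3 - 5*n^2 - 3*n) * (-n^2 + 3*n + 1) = -n^5 + 8*n^4 - 11*n^3 - 14*n^2 - 3*n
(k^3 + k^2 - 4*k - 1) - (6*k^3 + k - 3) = -5*k^3 + k^2 - 5*k + 2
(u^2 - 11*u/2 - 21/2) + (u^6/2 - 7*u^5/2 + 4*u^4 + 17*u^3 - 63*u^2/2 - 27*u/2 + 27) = u^6/2 - 7*u^5/2 + 4*u^4 + 17*u^3 - 61*u^2/2 - 19*u + 33/2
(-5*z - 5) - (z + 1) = -6*z - 6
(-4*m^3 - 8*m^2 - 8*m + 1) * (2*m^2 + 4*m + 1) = -8*m^5 - 32*m^4 - 52*m^3 - 38*m^2 - 4*m + 1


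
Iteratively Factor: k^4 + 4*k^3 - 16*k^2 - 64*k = (k + 4)*(k^3 - 16*k) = (k + 4)^2*(k^2 - 4*k) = k*(k + 4)^2*(k - 4)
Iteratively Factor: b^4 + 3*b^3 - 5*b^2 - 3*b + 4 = (b - 1)*(b^3 + 4*b^2 - b - 4) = (b - 1)*(b + 1)*(b^2 + 3*b - 4) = (b - 1)^2*(b + 1)*(b + 4)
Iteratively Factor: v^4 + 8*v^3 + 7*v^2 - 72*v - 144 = (v + 4)*(v^3 + 4*v^2 - 9*v - 36) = (v - 3)*(v + 4)*(v^2 + 7*v + 12) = (v - 3)*(v + 3)*(v + 4)*(v + 4)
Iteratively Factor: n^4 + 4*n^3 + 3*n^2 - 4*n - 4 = (n - 1)*(n^3 + 5*n^2 + 8*n + 4) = (n - 1)*(n + 2)*(n^2 + 3*n + 2) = (n - 1)*(n + 1)*(n + 2)*(n + 2)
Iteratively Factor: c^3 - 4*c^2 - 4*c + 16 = (c - 2)*(c^2 - 2*c - 8) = (c - 2)*(c + 2)*(c - 4)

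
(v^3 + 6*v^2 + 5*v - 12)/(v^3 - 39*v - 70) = (-v^3 - 6*v^2 - 5*v + 12)/(-v^3 + 39*v + 70)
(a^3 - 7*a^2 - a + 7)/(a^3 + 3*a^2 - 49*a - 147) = (a^2 - 1)/(a^2 + 10*a + 21)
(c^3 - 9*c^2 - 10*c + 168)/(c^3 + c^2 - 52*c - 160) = (c^2 - 13*c + 42)/(c^2 - 3*c - 40)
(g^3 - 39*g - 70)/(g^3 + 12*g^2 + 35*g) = (g^2 - 5*g - 14)/(g*(g + 7))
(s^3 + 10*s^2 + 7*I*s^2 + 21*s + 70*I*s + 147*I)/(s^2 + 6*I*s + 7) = (s^2 + 10*s + 21)/(s - I)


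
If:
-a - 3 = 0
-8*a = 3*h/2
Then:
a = -3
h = 16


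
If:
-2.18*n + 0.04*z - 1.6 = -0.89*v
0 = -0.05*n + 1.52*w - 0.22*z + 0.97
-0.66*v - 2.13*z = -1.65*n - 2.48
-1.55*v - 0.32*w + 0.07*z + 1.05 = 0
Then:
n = -0.39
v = 0.82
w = -0.56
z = 0.61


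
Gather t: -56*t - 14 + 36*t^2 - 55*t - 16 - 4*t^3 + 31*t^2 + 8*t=-4*t^3 + 67*t^2 - 103*t - 30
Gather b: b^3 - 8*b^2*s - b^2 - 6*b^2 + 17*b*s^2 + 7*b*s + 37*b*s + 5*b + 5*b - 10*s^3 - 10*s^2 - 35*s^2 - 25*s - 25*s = b^3 + b^2*(-8*s - 7) + b*(17*s^2 + 44*s + 10) - 10*s^3 - 45*s^2 - 50*s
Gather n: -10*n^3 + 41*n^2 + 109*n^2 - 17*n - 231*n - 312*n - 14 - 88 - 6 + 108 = -10*n^3 + 150*n^2 - 560*n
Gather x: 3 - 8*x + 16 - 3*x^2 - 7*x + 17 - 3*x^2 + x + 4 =-6*x^2 - 14*x + 40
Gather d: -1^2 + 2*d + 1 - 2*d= 0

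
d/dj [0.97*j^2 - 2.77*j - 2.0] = 1.94*j - 2.77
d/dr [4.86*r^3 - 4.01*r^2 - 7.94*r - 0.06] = 14.58*r^2 - 8.02*r - 7.94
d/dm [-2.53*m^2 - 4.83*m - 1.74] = -5.06*m - 4.83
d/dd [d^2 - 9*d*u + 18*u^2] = 2*d - 9*u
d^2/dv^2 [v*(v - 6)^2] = 6*v - 24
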